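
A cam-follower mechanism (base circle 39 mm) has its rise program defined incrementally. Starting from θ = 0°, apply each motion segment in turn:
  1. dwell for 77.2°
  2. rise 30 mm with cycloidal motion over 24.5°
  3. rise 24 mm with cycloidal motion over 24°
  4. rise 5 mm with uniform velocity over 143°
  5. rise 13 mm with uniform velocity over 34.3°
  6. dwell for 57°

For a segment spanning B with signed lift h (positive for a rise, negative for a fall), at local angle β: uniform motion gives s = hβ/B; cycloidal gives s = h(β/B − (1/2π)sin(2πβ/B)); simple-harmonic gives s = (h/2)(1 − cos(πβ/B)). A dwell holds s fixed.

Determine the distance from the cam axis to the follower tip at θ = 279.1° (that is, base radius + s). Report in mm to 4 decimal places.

seg 1 [0°–77.2°] dwell: s stays 0.0000
seg 2 [77.2°–101.7°] cycloidal, h=30: full span → s += 30 → s = 30.0000
seg 3 [101.7°–125.7°] cycloidal, h=24: full span → s += 24 → s = 54.0000
seg 4 [125.7°–268.7°] uniform, h=5: full span → s += 5 → s = 59.0000
seg 5 [268.7°–303°] uniform, h=13: θ=279.1° here. β=10.4, B=34.3. 13·10.4/34.3 = 3.9417 → s = 62.9417
radial distance = base radius + s = 39 + 62.9417 = 101.9417

101.9417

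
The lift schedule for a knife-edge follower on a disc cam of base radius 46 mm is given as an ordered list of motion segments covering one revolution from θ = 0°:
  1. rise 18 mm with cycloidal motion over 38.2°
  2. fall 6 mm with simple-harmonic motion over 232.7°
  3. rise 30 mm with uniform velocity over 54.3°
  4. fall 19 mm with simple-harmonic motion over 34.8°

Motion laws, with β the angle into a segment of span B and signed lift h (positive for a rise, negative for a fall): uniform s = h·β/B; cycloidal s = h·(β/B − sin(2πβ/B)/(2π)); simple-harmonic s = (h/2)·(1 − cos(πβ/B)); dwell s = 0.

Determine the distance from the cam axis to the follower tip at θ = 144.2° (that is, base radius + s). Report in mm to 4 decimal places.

seg 1 [0°–38.2°] cycloidal, h=18: full span → s += 18 → s = 18.0000
seg 2 [38.2°–270.9°] simple-harmonic, h=-6: θ=144.2° here. β=106, B=232.7. -6/2·(1 − cos(π·0.4555)) = -2.5822 → s = 15.4178
radial distance = base radius + s = 46 + 15.4178 = 61.4178

61.4178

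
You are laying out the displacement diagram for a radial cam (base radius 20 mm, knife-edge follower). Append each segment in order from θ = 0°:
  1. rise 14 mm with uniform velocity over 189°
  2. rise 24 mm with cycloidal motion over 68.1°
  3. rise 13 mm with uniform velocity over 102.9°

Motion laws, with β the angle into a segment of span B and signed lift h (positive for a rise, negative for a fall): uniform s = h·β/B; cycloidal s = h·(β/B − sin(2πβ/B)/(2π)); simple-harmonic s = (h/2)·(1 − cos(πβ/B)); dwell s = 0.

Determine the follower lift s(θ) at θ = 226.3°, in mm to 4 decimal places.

seg 1 [0°–189°] uniform, h=14: full span → s += 14 → s = 14.0000
seg 2 [189°–257.1°] cycloidal, h=24: θ=226.3° here. β=37.3, B=68.1. 24·(0.5477 − sin(2π·0.5477)/(2π)) = 14.2737 → s = 28.2737

28.2737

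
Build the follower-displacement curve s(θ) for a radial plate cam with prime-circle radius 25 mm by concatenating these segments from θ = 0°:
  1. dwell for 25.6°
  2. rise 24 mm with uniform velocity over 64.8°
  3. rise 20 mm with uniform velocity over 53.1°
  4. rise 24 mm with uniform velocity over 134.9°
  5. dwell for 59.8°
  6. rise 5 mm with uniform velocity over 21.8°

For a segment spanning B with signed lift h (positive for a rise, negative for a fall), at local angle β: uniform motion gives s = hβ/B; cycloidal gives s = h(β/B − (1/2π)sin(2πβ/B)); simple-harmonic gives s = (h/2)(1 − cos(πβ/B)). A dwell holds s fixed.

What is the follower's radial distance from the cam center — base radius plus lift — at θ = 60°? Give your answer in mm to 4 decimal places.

seg 1 [0°–25.6°] dwell: s stays 0.0000
seg 2 [25.6°–90.4°] uniform, h=24: θ=60° here. β=34.4, B=64.8. 24·34.4/64.8 = 12.7407 → s = 12.7407
radial distance = base radius + s = 25 + 12.7407 = 37.7407

37.7407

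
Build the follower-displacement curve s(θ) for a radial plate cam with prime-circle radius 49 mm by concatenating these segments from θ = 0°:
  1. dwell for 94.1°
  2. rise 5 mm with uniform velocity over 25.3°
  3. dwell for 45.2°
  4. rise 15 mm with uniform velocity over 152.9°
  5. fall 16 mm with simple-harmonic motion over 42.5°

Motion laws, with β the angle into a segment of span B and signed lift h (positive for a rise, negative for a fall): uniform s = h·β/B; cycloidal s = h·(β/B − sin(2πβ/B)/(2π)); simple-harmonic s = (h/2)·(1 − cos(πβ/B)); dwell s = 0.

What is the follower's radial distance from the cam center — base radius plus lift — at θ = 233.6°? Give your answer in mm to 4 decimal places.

seg 1 [0°–94.1°] dwell: s stays 0.0000
seg 2 [94.1°–119.4°] uniform, h=5: full span → s += 5 → s = 5.0000
seg 3 [119.4°–164.6°] dwell: s stays 5.0000
seg 4 [164.6°–317.5°] uniform, h=15: θ=233.6° here. β=69, B=152.9. 15·69/152.9 = 6.7691 → s = 11.7691
radial distance = base radius + s = 49 + 11.7691 = 60.7691

60.7691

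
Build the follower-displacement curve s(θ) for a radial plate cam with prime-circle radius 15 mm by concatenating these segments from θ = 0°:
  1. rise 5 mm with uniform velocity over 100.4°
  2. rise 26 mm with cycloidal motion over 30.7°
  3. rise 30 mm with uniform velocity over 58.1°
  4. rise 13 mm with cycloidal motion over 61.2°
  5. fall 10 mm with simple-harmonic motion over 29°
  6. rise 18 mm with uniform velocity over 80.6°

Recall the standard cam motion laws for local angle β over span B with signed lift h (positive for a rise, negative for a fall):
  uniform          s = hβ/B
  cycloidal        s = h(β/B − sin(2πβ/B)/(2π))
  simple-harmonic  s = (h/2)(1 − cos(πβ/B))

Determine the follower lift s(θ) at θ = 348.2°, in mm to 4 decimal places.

seg 1 [0°–100.4°] uniform, h=5: full span → s += 5 → s = 5.0000
seg 2 [100.4°–131.1°] cycloidal, h=26: full span → s += 26 → s = 31.0000
seg 3 [131.1°–189.2°] uniform, h=30: full span → s += 30 → s = 61.0000
seg 4 [189.2°–250.4°] cycloidal, h=13: full span → s += 13 → s = 74.0000
seg 5 [250.4°–279.4°] simple-harmonic, h=-10: full span → s += -10 → s = 64.0000
seg 6 [279.4°–360°] uniform, h=18: θ=348.2° here. β=68.8, B=80.6. 18·68.8/80.6 = 15.3648 → s = 79.3648

79.3648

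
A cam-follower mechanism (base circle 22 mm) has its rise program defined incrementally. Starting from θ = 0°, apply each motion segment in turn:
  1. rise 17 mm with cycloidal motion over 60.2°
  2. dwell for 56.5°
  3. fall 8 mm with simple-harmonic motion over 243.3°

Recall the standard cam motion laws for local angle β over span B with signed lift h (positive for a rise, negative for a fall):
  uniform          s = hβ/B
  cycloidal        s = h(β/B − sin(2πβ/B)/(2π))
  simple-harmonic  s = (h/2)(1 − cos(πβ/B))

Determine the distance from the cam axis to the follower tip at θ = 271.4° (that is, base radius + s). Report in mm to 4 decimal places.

seg 1 [0°–60.2°] cycloidal, h=17: full span → s += 17 → s = 17.0000
seg 2 [60.2°–116.7°] dwell: s stays 17.0000
seg 3 [116.7°–360°] simple-harmonic, h=-8: θ=271.4° here. β=154.7, B=243.3. -8/2·(1 − cos(π·0.6358)) = -5.6557 → s = 11.3443
radial distance = base radius + s = 22 + 11.3443 = 33.3443

33.3443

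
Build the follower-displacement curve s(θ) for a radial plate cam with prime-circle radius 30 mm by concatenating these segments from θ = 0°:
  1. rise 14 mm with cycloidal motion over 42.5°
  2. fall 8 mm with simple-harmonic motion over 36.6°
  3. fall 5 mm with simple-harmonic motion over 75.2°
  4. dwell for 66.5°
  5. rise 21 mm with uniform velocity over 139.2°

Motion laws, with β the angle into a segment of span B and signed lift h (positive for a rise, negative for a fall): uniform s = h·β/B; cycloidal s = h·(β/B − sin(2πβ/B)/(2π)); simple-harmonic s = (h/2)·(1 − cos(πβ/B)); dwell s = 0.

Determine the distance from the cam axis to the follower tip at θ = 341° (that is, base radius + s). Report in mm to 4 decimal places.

seg 1 [0°–42.5°] cycloidal, h=14: full span → s += 14 → s = 14.0000
seg 2 [42.5°–79.1°] simple-harmonic, h=-8: full span → s += -8 → s = 6.0000
seg 3 [79.1°–154.3°] simple-harmonic, h=-5: full span → s += -5 → s = 1.0000
seg 4 [154.3°–220.8°] dwell: s stays 1.0000
seg 5 [220.8°–360°] uniform, h=21: θ=341° here. β=120.2, B=139.2. 21·120.2/139.2 = 18.1336 → s = 19.1336
radial distance = base radius + s = 30 + 19.1336 = 49.1336

49.1336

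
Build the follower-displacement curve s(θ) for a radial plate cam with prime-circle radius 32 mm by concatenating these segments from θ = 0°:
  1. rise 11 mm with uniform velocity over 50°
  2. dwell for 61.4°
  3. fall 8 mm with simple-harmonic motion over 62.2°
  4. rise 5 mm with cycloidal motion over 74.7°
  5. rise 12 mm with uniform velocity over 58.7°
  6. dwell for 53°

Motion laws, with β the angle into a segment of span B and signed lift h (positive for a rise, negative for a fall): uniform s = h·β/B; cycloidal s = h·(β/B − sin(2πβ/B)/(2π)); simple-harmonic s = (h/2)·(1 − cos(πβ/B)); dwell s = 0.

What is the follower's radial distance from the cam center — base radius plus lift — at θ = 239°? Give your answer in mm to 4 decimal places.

seg 1 [0°–50°] uniform, h=11: full span → s += 11 → s = 11.0000
seg 2 [50°–111.4°] dwell: s stays 11.0000
seg 3 [111.4°–173.6°] simple-harmonic, h=-8: full span → s += -8 → s = 3.0000
seg 4 [173.6°–248.3°] cycloidal, h=5: θ=239° here. β=65.4, B=74.7. 5·(0.8755 − sin(2π·0.8755)/(2π)) = 4.9384 → s = 7.9384
radial distance = base radius + s = 32 + 7.9384 = 39.9384

39.9384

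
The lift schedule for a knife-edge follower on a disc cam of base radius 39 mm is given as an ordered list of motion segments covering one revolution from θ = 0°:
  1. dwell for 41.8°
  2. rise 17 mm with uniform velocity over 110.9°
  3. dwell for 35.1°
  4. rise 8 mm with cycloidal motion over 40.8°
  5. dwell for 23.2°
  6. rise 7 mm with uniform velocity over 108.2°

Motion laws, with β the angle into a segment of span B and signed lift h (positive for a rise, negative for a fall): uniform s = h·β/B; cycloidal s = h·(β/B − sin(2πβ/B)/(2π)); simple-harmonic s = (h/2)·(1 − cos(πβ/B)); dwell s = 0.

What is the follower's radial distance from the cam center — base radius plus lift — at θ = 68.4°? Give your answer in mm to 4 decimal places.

seg 1 [0°–41.8°] dwell: s stays 0.0000
seg 2 [41.8°–152.7°] uniform, h=17: θ=68.4° here. β=26.6, B=110.9. 17·26.6/110.9 = 4.0775 → s = 4.0775
radial distance = base radius + s = 39 + 4.0775 = 43.0775

43.0775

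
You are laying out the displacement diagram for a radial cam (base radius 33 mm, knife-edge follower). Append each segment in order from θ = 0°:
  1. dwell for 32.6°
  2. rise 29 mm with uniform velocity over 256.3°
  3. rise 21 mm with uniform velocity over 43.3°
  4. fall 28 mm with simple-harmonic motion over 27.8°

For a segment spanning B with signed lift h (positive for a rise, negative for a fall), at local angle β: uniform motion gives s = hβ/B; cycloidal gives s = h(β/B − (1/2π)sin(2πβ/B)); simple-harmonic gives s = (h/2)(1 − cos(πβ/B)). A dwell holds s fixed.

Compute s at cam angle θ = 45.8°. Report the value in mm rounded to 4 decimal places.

seg 1 [0°–32.6°] dwell: s stays 0.0000
seg 2 [32.6°–288.9°] uniform, h=29: θ=45.8° here. β=13.2, B=256.3. 29·13.2/256.3 = 1.4936 → s = 1.4936

1.4936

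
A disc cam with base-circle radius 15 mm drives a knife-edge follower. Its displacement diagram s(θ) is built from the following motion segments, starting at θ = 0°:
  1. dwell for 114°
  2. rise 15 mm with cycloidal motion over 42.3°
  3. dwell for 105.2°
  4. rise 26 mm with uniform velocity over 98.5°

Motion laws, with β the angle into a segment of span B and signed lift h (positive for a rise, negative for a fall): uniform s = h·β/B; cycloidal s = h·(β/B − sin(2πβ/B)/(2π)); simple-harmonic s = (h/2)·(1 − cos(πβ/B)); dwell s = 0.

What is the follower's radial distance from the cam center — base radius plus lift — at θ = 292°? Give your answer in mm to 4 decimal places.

seg 1 [0°–114°] dwell: s stays 0.0000
seg 2 [114°–156.3°] cycloidal, h=15: full span → s += 15 → s = 15.0000
seg 3 [156.3°–261.5°] dwell: s stays 15.0000
seg 4 [261.5°–360°] uniform, h=26: θ=292° here. β=30.5, B=98.5. 26·30.5/98.5 = 8.0508 → s = 23.0508
radial distance = base radius + s = 15 + 23.0508 = 38.0508

38.0508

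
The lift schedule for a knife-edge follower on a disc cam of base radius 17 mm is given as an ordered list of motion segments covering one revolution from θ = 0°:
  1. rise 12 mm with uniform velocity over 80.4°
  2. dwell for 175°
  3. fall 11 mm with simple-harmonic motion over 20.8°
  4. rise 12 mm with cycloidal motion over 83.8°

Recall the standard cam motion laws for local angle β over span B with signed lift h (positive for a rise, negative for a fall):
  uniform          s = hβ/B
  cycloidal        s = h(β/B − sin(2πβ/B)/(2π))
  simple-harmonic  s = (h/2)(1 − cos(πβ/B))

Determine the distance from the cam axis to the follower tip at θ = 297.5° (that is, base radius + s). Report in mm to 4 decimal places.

seg 1 [0°–80.4°] uniform, h=12: full span → s += 12 → s = 12.0000
seg 2 [80.4°–255.4°] dwell: s stays 12.0000
seg 3 [255.4°–276.2°] simple-harmonic, h=-11: full span → s += -11 → s = 1.0000
seg 4 [276.2°–360°] cycloidal, h=12: θ=297.5° here. β=21.3, B=83.8. 12·(0.2542 − sin(2π·0.2542)/(2π)) = 1.1409 → s = 2.1409
radial distance = base radius + s = 17 + 2.1409 = 19.1409

19.1409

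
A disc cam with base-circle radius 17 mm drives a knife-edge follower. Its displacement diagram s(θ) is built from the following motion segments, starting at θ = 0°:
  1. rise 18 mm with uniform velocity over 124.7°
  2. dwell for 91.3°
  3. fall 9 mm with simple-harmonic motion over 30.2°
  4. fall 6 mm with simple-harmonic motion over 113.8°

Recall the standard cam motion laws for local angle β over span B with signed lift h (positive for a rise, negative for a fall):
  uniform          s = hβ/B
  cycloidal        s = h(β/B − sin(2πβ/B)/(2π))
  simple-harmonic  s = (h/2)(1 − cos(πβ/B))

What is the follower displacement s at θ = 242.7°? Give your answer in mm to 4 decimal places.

seg 1 [0°–124.7°] uniform, h=18: full span → s += 18 → s = 18.0000
seg 2 [124.7°–216°] dwell: s stays 18.0000
seg 3 [216°–246.2°] simple-harmonic, h=-9: θ=242.7° here. β=26.7, B=30.2. -9/2·(1 − cos(π·0.8841)) = -8.7050 → s = 9.2950

9.2950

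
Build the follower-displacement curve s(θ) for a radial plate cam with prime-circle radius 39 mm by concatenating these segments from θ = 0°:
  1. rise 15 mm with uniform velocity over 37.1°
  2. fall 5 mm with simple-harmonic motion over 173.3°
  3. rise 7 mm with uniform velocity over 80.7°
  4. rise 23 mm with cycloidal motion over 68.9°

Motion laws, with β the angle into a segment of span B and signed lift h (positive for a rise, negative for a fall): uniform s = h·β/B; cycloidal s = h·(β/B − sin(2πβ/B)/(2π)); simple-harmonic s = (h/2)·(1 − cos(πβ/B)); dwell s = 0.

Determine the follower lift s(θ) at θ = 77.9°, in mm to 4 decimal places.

seg 1 [0°–37.1°] uniform, h=15: full span → s += 15 → s = 15.0000
seg 2 [37.1°–210.4°] simple-harmonic, h=-5: θ=77.9° here. β=40.8, B=173.3. -5/2·(1 − cos(π·0.2354)) = -0.6532 → s = 14.3468

14.3468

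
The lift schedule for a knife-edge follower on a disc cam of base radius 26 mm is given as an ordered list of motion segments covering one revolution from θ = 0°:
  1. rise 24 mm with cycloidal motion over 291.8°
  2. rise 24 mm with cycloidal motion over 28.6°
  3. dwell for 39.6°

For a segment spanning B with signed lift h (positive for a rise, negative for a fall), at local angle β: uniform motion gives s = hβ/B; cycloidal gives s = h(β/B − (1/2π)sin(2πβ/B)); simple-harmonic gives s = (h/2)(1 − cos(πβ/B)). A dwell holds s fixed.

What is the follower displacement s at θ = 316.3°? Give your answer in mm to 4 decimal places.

seg 1 [0°–291.8°] cycloidal, h=24: full span → s += 24 → s = 24.0000
seg 2 [291.8°–320.4°] cycloidal, h=24: θ=316.3° here. β=24.5, B=28.6. 24·(0.8566 − sin(2π·0.8566)/(2π)) = 23.5533 → s = 47.5533

47.5533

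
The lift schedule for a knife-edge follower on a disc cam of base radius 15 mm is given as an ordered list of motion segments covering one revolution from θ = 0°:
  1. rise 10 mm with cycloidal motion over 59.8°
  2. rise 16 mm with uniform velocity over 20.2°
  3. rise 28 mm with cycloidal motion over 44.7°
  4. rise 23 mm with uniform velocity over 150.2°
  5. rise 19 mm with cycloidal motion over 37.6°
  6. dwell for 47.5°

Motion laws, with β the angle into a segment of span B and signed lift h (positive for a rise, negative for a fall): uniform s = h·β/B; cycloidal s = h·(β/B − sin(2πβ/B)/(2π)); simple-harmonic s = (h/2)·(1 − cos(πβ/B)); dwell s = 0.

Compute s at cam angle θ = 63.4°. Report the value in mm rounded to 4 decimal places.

seg 1 [0°–59.8°] cycloidal, h=10: full span → s += 10 → s = 10.0000
seg 2 [59.8°–80°] uniform, h=16: θ=63.4° here. β=3.6, B=20.2. 16·3.6/20.2 = 2.8515 → s = 12.8515

12.8515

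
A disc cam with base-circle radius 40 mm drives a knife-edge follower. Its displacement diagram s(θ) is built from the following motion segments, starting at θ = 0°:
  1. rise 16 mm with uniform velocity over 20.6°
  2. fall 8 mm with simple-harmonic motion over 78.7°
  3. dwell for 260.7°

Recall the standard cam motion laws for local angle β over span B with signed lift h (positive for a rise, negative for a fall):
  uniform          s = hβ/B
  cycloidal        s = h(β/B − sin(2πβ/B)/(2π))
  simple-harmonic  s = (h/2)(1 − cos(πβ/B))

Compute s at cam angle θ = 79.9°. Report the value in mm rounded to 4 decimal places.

seg 1 [0°–20.6°] uniform, h=16: full span → s += 16 → s = 16.0000
seg 2 [20.6°–99.3°] simple-harmonic, h=-8: θ=79.9° here. β=59.3, B=78.7. -8/2·(1 − cos(π·0.7535)) = -6.8593 → s = 9.1407

9.1407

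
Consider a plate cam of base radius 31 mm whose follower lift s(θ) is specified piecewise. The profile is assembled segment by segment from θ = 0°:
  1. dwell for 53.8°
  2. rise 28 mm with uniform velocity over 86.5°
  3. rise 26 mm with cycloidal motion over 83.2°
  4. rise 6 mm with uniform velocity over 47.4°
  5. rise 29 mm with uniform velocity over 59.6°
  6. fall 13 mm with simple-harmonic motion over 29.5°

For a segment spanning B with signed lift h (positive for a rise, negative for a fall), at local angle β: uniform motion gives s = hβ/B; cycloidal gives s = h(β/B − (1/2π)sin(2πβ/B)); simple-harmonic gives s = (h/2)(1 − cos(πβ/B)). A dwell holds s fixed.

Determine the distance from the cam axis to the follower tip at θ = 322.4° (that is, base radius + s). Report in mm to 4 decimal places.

seg 1 [0°–53.8°] dwell: s stays 0.0000
seg 2 [53.8°–140.3°] uniform, h=28: full span → s += 28 → s = 28.0000
seg 3 [140.3°–223.5°] cycloidal, h=26: full span → s += 26 → s = 54.0000
seg 4 [223.5°–270.9°] uniform, h=6: full span → s += 6 → s = 60.0000
seg 5 [270.9°–330.5°] uniform, h=29: θ=322.4° here. β=51.5, B=59.6. 29·51.5/59.6 = 25.0587 → s = 85.0587
radial distance = base radius + s = 31 + 85.0587 = 116.0587

116.0587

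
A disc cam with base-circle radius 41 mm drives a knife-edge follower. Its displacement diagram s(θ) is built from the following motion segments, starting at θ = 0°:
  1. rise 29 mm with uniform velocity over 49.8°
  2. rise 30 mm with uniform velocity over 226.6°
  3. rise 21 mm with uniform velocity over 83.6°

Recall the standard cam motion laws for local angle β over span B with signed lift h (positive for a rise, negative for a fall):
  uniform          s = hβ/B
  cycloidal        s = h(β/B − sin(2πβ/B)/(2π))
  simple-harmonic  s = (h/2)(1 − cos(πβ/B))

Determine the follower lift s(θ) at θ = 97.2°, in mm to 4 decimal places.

seg 1 [0°–49.8°] uniform, h=29: full span → s += 29 → s = 29.0000
seg 2 [49.8°–276.4°] uniform, h=30: θ=97.2° here. β=47.4, B=226.6. 30·47.4/226.6 = 6.2754 → s = 35.2754

35.2754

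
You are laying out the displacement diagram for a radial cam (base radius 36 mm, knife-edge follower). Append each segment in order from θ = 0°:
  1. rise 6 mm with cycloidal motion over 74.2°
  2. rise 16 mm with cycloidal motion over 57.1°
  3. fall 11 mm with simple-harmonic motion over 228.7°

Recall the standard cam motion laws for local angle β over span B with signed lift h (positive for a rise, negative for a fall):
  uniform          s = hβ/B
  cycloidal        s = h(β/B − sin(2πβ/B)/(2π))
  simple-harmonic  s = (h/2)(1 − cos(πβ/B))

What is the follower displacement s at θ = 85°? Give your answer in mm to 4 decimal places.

seg 1 [0°–74.2°] cycloidal, h=6: full span → s += 6 → s = 6.0000
seg 2 [74.2°–131.3°] cycloidal, h=16: θ=85° here. β=10.8, B=57.1. 16·(0.1891 − sin(2π·0.1891)/(2π)) = 0.6637 → s = 6.6637

6.6637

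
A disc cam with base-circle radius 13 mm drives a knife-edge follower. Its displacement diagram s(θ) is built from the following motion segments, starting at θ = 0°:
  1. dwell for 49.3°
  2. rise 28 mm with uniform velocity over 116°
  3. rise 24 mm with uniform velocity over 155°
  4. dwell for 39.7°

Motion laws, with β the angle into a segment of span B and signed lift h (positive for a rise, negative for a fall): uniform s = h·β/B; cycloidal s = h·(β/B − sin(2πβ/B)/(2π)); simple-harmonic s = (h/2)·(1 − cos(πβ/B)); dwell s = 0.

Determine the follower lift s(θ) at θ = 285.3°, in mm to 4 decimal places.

seg 1 [0°–49.3°] dwell: s stays 0.0000
seg 2 [49.3°–165.3°] uniform, h=28: full span → s += 28 → s = 28.0000
seg 3 [165.3°–320.3°] uniform, h=24: θ=285.3° here. β=120, B=155. 24·120/155 = 18.5806 → s = 46.5806

46.5806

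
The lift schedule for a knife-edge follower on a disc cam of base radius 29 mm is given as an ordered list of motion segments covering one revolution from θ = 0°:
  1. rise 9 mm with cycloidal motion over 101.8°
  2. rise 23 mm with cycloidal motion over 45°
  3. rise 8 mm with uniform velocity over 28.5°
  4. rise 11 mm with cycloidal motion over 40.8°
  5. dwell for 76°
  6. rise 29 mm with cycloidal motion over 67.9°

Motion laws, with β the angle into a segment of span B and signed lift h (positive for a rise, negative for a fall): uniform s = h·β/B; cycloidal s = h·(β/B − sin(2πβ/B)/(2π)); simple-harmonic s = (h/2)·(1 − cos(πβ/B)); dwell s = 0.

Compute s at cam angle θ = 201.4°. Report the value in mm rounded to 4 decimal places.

seg 1 [0°–101.8°] cycloidal, h=9: full span → s += 9 → s = 9.0000
seg 2 [101.8°–146.8°] cycloidal, h=23: full span → s += 23 → s = 32.0000
seg 3 [146.8°–175.3°] uniform, h=8: full span → s += 8 → s = 40.0000
seg 4 [175.3°–216.1°] cycloidal, h=11: θ=201.4° here. β=26.1, B=40.8. 11·(0.6397 − sin(2π·0.6397)/(2π)) = 8.3836 → s = 48.3836

48.3836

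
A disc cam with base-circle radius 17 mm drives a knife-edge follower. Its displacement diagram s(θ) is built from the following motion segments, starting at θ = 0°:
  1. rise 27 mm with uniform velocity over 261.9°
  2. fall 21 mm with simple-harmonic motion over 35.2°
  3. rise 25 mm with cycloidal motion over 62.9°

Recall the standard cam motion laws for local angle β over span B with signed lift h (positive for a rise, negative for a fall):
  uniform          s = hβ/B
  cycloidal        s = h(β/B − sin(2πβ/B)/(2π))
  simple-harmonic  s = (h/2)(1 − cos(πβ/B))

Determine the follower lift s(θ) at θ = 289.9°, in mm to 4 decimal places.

seg 1 [0°–261.9°] uniform, h=27: full span → s += 27 → s = 27.0000
seg 2 [261.9°–297.1°] simple-harmonic, h=-21: θ=289.9° here. β=28, B=35.2. -21/2·(1 − cos(π·0.7955)) = -18.9057 → s = 8.0943

8.0943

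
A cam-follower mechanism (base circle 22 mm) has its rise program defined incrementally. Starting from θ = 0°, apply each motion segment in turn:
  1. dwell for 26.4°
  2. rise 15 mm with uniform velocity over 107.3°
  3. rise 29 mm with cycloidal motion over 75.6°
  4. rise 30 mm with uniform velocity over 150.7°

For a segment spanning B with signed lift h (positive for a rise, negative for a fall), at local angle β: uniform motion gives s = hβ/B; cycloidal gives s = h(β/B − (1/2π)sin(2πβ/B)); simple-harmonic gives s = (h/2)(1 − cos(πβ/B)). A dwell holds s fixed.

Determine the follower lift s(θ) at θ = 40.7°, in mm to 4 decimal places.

seg 1 [0°–26.4°] dwell: s stays 0.0000
seg 2 [26.4°–133.7°] uniform, h=15: θ=40.7° here. β=14.3, B=107.3. 15·14.3/107.3 = 1.9991 → s = 1.9991

1.9991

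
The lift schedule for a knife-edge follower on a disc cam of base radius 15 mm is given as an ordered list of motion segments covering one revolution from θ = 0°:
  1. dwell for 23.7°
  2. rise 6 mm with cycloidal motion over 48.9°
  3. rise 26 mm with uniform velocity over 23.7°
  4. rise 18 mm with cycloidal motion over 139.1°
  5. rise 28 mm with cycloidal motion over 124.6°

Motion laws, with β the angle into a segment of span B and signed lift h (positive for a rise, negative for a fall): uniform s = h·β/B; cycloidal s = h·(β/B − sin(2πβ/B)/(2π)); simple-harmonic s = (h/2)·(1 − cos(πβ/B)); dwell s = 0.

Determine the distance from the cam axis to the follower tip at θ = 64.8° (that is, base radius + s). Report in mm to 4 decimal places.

seg 1 [0°–23.7°] dwell: s stays 0.0000
seg 2 [23.7°–72.6°] cycloidal, h=6: θ=64.8° here. β=41.1, B=48.9. 6·(0.8405 − sin(2π·0.8405)/(2π)) = 5.8476 → s = 5.8476
radial distance = base radius + s = 15 + 5.8476 = 20.8476

20.8476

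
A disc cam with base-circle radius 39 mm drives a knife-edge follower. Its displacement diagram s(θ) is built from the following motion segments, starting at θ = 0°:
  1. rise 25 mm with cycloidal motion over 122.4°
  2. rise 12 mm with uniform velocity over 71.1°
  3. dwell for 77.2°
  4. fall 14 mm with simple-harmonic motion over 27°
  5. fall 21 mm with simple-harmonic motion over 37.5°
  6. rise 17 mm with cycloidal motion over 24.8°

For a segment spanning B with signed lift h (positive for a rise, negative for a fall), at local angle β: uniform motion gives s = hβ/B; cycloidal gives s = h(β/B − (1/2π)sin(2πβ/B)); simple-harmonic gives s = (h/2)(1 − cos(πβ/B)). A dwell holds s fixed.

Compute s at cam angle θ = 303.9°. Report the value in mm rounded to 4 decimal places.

seg 1 [0°–122.4°] cycloidal, h=25: full span → s += 25 → s = 25.0000
seg 2 [122.4°–193.5°] uniform, h=12: full span → s += 12 → s = 37.0000
seg 3 [193.5°–270.7°] dwell: s stays 37.0000
seg 4 [270.7°–297.7°] simple-harmonic, h=-14: full span → s += -14 → s = 23.0000
seg 5 [297.7°–335.2°] simple-harmonic, h=-21: θ=303.9° here. β=6.2, B=37.5. -21/2·(1 − cos(π·0.1653)) = -1.3848 → s = 21.6152

21.6152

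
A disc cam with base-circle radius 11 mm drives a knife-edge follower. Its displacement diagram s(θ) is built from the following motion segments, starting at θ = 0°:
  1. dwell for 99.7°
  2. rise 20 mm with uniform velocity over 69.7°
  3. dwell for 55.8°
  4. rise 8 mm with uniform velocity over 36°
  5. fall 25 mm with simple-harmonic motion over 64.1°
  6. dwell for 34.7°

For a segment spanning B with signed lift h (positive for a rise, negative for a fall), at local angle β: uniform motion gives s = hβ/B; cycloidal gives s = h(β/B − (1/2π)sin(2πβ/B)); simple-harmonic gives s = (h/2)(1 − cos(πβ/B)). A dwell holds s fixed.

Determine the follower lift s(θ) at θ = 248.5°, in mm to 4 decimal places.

seg 1 [0°–99.7°] dwell: s stays 0.0000
seg 2 [99.7°–169.4°] uniform, h=20: full span → s += 20 → s = 20.0000
seg 3 [169.4°–225.2°] dwell: s stays 20.0000
seg 4 [225.2°–261.2°] uniform, h=8: θ=248.5° here. β=23.3, B=36. 8·23.3/36 = 5.1778 → s = 25.1778

25.1778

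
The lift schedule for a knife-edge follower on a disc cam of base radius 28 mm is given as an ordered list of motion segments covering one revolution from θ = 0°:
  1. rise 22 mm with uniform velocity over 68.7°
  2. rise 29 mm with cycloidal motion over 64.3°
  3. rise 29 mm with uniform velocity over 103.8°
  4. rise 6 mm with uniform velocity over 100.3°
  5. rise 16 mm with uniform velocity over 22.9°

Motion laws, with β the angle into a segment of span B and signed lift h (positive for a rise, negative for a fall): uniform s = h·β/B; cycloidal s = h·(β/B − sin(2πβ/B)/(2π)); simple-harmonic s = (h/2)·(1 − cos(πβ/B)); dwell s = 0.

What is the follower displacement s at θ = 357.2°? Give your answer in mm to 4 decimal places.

seg 1 [0°–68.7°] uniform, h=22: full span → s += 22 → s = 22.0000
seg 2 [68.7°–133°] cycloidal, h=29: full span → s += 29 → s = 51.0000
seg 3 [133°–236.8°] uniform, h=29: full span → s += 29 → s = 80.0000
seg 4 [236.8°–337.1°] uniform, h=6: full span → s += 6 → s = 86.0000
seg 5 [337.1°–360°] uniform, h=16: θ=357.2° here. β=20.1, B=22.9. 16·20.1/22.9 = 14.0437 → s = 100.0437

100.0437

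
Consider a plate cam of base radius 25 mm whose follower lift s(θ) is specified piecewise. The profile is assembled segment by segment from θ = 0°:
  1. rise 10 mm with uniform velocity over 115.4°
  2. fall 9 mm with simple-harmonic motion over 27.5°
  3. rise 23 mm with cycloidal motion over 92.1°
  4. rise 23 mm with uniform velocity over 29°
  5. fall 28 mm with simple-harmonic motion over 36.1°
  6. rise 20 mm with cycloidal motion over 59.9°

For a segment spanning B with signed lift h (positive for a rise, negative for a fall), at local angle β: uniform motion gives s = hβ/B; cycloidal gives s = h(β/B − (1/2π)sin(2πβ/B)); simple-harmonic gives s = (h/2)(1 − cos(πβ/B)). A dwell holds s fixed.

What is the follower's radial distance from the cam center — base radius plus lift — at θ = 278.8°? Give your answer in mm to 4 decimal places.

seg 1 [0°–115.4°] uniform, h=10: full span → s += 10 → s = 10.0000
seg 2 [115.4°–142.9°] simple-harmonic, h=-9: full span → s += -9 → s = 1.0000
seg 3 [142.9°–235°] cycloidal, h=23: full span → s += 23 → s = 24.0000
seg 4 [235°–264°] uniform, h=23: full span → s += 23 → s = 47.0000
seg 5 [264°–300.1°] simple-harmonic, h=-28: θ=278.8° here. β=14.8, B=36.1. -28/2·(1 − cos(π·0.4100)) = -10.0930 → s = 36.9070
radial distance = base radius + s = 25 + 36.9070 = 61.9070

61.9070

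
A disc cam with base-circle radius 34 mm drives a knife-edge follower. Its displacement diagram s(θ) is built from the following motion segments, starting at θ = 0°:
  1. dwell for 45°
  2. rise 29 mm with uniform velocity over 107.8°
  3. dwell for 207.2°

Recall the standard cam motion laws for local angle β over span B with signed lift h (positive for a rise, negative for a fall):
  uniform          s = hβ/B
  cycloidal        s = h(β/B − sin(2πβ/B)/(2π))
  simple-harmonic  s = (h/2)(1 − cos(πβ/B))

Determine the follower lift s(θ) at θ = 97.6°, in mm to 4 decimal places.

seg 1 [0°–45°] dwell: s stays 0.0000
seg 2 [45°–152.8°] uniform, h=29: θ=97.6° here. β=52.6, B=107.8. 29·52.6/107.8 = 14.1503 → s = 14.1503

14.1503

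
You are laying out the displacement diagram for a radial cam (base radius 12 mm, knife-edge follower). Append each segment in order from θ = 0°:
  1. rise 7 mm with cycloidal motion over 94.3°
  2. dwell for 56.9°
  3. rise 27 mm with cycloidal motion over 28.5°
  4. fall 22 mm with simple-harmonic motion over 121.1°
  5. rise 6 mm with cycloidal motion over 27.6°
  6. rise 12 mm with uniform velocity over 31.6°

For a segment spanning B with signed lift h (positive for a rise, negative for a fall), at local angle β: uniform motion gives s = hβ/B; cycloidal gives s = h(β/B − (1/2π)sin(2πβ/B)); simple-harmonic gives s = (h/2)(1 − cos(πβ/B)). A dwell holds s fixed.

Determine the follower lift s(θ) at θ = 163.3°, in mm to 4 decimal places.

seg 1 [0°–94.3°] cycloidal, h=7: full span → s += 7 → s = 7.0000
seg 2 [94.3°–151.2°] dwell: s stays 7.0000
seg 3 [151.2°–179.7°] cycloidal, h=27: θ=163.3° here. β=12.1, B=28.5. 27·(0.4246 − sin(2π·0.4246)/(2π)) = 9.5017 → s = 16.5017

16.5017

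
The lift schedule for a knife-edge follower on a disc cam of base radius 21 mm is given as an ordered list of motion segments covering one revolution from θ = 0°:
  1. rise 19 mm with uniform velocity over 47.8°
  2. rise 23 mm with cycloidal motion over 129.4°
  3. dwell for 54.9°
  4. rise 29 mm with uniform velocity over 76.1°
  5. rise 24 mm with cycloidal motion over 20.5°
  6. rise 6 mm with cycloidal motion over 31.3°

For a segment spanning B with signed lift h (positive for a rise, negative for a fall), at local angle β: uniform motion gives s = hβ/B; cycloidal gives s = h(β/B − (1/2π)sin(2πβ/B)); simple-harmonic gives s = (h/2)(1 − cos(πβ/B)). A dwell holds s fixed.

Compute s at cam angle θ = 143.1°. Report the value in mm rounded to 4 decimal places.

seg 1 [0°–47.8°] uniform, h=19: full span → s += 19 → s = 19.0000
seg 2 [47.8°–177.2°] cycloidal, h=23: θ=143.1° here. β=95.3, B=129.4. 23·(0.7365 − sin(2π·0.7365)/(2π)) = 20.5863 → s = 39.5863

39.5863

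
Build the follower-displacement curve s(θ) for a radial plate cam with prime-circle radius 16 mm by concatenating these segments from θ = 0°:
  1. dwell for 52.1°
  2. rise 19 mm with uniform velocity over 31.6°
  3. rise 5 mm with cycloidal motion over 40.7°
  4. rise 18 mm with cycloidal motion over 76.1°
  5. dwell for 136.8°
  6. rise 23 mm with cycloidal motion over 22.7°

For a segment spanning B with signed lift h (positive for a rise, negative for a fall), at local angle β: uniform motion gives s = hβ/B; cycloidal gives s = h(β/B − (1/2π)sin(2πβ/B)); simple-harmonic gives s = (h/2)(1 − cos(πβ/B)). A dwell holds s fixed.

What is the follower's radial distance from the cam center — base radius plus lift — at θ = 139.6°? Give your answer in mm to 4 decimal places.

seg 1 [0°–52.1°] dwell: s stays 0.0000
seg 2 [52.1°–83.7°] uniform, h=19: full span → s += 19 → s = 19.0000
seg 3 [83.7°–124.4°] cycloidal, h=5: full span → s += 5 → s = 24.0000
seg 4 [124.4°–200.5°] cycloidal, h=18: θ=139.6° here. β=15.2, B=76.1. 18·(0.1997 − sin(2π·0.1997)/(2π)) = 0.8722 → s = 24.8722
radial distance = base radius + s = 16 + 24.8722 = 40.8722

40.8722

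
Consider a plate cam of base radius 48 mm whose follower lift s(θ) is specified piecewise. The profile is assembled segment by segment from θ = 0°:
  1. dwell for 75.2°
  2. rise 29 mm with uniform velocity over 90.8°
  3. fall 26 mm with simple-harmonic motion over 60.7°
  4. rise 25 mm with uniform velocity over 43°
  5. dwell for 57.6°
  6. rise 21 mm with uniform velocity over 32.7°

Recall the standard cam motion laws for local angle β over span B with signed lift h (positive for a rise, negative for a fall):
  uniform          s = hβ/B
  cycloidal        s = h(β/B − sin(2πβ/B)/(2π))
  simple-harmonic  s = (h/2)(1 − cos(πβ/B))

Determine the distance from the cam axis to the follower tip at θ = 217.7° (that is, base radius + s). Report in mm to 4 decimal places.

seg 1 [0°–75.2°] dwell: s stays 0.0000
seg 2 [75.2°–166°] uniform, h=29: full span → s += 29 → s = 29.0000
seg 3 [166°–226.7°] simple-harmonic, h=-26: θ=217.7° here. β=51.7, B=60.7. -26/2·(1 − cos(π·0.8517)) = -24.6150 → s = 4.3850
radial distance = base radius + s = 48 + 4.3850 = 52.3850

52.3850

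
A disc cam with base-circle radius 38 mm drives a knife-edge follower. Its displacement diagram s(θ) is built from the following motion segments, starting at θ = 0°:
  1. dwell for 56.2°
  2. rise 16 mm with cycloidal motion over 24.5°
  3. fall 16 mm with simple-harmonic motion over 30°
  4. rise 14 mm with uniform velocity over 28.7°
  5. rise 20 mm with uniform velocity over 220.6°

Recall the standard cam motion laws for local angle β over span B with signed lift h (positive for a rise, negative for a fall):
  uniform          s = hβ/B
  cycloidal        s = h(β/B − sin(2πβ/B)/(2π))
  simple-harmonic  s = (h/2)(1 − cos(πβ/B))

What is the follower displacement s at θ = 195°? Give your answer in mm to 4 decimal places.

seg 1 [0°–56.2°] dwell: s stays 0.0000
seg 2 [56.2°–80.7°] cycloidal, h=16: full span → s += 16 → s = 16.0000
seg 3 [80.7°–110.7°] simple-harmonic, h=-16: full span → s += -16 → s = 0.0000
seg 4 [110.7°–139.4°] uniform, h=14: full span → s += 14 → s = 14.0000
seg 5 [139.4°–360°] uniform, h=20: θ=195° here. β=55.6, B=220.6. 20·55.6/220.6 = 5.0408 → s = 19.0408

19.0408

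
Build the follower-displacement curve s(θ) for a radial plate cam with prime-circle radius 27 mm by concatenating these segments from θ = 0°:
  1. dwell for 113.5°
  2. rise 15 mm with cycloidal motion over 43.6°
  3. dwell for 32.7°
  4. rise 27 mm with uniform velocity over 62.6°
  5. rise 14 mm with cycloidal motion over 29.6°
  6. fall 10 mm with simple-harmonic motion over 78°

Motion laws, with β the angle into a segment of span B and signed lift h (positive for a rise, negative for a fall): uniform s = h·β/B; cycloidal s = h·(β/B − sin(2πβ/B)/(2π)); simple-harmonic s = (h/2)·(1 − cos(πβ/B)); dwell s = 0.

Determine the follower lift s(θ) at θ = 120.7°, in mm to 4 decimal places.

seg 1 [0°–113.5°] dwell: s stays 0.0000
seg 2 [113.5°–157.1°] cycloidal, h=15: θ=120.7° here. β=7.2, B=43.6. 15·(0.1651 − sin(2π·0.1651)/(2π)) = 0.4211 → s = 0.4211

0.4211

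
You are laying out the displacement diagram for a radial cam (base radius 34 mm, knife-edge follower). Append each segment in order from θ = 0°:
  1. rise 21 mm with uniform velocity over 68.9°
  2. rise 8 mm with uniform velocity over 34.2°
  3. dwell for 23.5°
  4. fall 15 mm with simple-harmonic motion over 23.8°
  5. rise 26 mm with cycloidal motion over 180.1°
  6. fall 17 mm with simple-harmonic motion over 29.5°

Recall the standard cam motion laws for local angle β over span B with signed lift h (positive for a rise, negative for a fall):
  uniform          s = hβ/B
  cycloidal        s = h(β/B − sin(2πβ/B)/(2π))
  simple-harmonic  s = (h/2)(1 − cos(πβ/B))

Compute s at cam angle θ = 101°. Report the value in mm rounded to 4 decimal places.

seg 1 [0°–68.9°] uniform, h=21: full span → s += 21 → s = 21.0000
seg 2 [68.9°–103.1°] uniform, h=8: θ=101° here. β=32.1, B=34.2. 8·32.1/34.2 = 7.5088 → s = 28.5088

28.5088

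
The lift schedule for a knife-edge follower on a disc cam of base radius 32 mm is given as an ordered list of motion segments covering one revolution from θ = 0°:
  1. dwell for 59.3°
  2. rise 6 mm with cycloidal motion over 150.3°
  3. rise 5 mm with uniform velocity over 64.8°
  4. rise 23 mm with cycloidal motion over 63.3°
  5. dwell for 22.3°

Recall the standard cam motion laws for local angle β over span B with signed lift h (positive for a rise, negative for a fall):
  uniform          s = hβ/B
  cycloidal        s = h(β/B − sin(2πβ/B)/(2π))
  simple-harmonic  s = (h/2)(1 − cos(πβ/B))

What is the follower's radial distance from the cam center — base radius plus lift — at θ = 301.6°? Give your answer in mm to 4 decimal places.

seg 1 [0°–59.3°] dwell: s stays 0.0000
seg 2 [59.3°–209.6°] cycloidal, h=6: full span → s += 6 → s = 6.0000
seg 3 [209.6°–274.4°] uniform, h=5: full span → s += 5 → s = 11.0000
seg 4 [274.4°–337.7°] cycloidal, h=23: θ=301.6° here. β=27.2, B=63.3. 23·(0.4297 − sin(2π·0.4297)/(2π)) = 8.3183 → s = 19.3183
radial distance = base radius + s = 32 + 19.3183 = 51.3183

51.3183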